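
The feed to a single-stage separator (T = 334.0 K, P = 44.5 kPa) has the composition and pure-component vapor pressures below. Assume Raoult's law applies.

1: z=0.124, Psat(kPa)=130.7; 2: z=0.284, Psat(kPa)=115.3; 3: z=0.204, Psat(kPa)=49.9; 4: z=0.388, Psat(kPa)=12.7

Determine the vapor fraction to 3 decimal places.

ψ = 0.458

Raoult's law: Kᵢ = Pᵢˢᵃᵗ/P = Pᵢˢᵃᵗ/44.5.
  K_1 = 130.7/44.5 = 2.93708, K_2 = 115.3/44.5 = 2.59101, K_3 = 49.9/44.5 = 1.12135, K_4 = 12.7/44.5 = 0.28539
Iterate (Newton) starting at ψ = 0.54:
  ψ = 0.540: g = -0.0678, g' = -0.847 → ψ = 0.460
  ψ = 0.460: g = -0.0016, g' = -0.812 → ψ = 0.458
Converged at ψ = 0.458.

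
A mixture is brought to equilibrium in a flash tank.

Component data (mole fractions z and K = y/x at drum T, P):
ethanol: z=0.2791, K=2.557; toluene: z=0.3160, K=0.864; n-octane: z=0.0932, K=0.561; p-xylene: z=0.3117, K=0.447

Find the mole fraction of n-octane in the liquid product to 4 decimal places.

Newton iteration, ψ⁰ = 0.47:
  ψ = 0.4700: g = -0.07944, g' = -0.4348 → ψ = 0.2873
  ψ = 0.2873: g = 0.00377, g' = -0.4876 → ψ = 0.2950
  ψ = 0.2950: g = 0.00001, g' = -0.4838 → ψ = 0.2951
Converged at ψ = 0.2951.
Compositions from xᵢ = zᵢ/(1+ψ(Kᵢ−1)), yᵢ = Kᵢxᵢ:
  ethanol: x = 0.1912, y = 0.4890
  toluene: x = 0.3292, y = 0.2844
  n-octane: x = 0.1071, y = 0.0601
  p-xylene: x = 0.3725, y = 0.1665

x_n-octane = 0.1071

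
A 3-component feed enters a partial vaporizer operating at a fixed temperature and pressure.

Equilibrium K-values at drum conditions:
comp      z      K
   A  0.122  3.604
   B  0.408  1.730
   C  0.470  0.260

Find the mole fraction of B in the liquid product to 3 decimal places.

Newton–Raphson from ψ = 0.5:
  ψ = 0.500: g = -0.1959, g' = -0.921 → ψ = 0.287
  ψ = 0.287: g = -0.0139, g' = -0.834 → ψ = 0.271
Converged at ψ = 0.271.
Compositions from xᵢ = zᵢ/(1+ψ(Kᵢ−1)), yᵢ = Kᵢxᵢ:
  A: x = 0.072, y = 0.258
  B: x = 0.341, y = 0.589
  C: x = 0.588, y = 0.153

x_B = 0.341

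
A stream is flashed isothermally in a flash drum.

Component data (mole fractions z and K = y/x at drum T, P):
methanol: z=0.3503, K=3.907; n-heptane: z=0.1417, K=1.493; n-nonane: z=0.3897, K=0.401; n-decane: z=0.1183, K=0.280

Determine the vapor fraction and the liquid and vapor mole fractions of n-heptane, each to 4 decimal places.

Let ψ = V/F and solve Σ zᵢ(Kᵢ−1)/(1+ψ(Kᵢ−1)) = 0.
g(0) = ΣzᵢKᵢ − 1 = 0.7696 and g(1) = 1 − Σzᵢ/Kᵢ = -0.5789, so a root lies in (0, 1).
Iterate (Newton) starting at ψ = 0.5:
  ψ = 0.5000: g = 0.00477, g' = -0.9486 → ψ = 0.5050
Converged at ψ = 0.5050.
Compositions from xᵢ = zᵢ/(1+ψ(Kᵢ−1)), yᵢ = Kᵢxᵢ:
  methanol: x = 0.1419, y = 0.5545
  n-heptane: x = 0.1135, y = 0.1694
  n-nonane: x = 0.5587, y = 0.2240
  n-decane: x = 0.1859, y = 0.0521

ψ = 0.5050, x_n-heptane = 0.1135, y_n-heptane = 0.1694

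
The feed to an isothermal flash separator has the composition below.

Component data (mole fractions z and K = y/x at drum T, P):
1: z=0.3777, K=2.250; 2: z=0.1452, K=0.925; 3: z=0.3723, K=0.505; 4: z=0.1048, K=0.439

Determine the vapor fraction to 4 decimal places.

ψ = 0.3955

Newton iteration, ψ⁰ = 0.5:
  ψ = 0.5000: g = -0.04739, g' = -0.4492 → ψ = 0.3945
  ψ = 0.3945: g = 0.00047, g' = -0.4608 → ψ = 0.3955
Converged at ψ = 0.3955.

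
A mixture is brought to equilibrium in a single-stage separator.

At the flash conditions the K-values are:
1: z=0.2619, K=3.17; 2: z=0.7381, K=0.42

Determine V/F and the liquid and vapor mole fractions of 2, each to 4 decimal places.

Material balance + equilibrium reduce to Σ zᵢ(Kᵢ−1)/(1+V/F(Kᵢ−1)) = 0.
Check two-phase: ΣzᵢKᵢ = 1.1402 > 1 and Σzᵢ/Kᵢ = 1.8400 > 1, so g(0) = 0.1402 > 0 and g(1) = -0.8400 < 0.
Binary case is linear: z₁(K₁−1)(1+V/F(K₂−1)) + z₂(K₂−1)(1+V/F(K₁−1)) = 0
⇒ V/F = [z₁(K₁−1)+z₂(K₂−1)] / [−(K₁−1)(K₂−1)] = 0.14022/1.25860 = 0.1114
Compositions from xᵢ = zᵢ/(1+V/F(Kᵢ−1)), yᵢ = Kᵢxᵢ:
  1: x = 0.2109, y = 0.6686
  2: x = 0.7891, y = 0.3314

V/F = 0.1114, x_2 = 0.7891, y_2 = 0.3314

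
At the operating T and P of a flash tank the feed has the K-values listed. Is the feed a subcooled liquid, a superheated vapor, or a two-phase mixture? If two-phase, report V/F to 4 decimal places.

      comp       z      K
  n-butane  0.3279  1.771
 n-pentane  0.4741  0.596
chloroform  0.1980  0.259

ΣzᵢKᵢ = 0.9146; Σzᵢ/Kᵢ = 1.7451.
Since ΣzᵢKᵢ < 1 the mixture is below its bubble point — single liquid phase.

subcooled liquid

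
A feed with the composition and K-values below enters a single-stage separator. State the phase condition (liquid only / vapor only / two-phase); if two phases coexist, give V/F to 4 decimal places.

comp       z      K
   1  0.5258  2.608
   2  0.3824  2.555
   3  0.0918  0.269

vapor only

ΣzᵢKᵢ = 2.3730; Σzᵢ/Kᵢ = 0.6925.
Since Σzᵢ/Kᵢ < 1 the mixture is above its dew point — single vapor phase.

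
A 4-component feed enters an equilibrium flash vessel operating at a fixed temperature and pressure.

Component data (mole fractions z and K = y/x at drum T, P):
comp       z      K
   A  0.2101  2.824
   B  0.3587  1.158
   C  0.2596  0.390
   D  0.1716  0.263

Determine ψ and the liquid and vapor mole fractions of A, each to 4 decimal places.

ψ = 0.2111, x_A = 0.1517, y_A = 0.4284

Material balance + equilibrium reduce to Σ zᵢ(Kᵢ−1)/(1+ψ(Kᵢ−1)) = 0.
Feasibility: ΣzᵢKᵢ = 1.1551, Σzᵢ/Kᵢ = 1.7023 — both > 1, two phases present.
Iterate (Newton) starting at ψ = 0.5:
  ψ = 0.5000: g = -0.17516, g' = -0.6326 → ψ = 0.2231
  ψ = 0.2231: g = -0.00754, g' = -0.6244 → ψ = 0.2110
  ψ = 0.2110: g = 0.00004, g' = -0.6308 → ψ = 0.2111
Converged at ψ = 0.2111.
Compositions from xᵢ = zᵢ/(1+ψ(Kᵢ−1)), yᵢ = Kᵢxᵢ:
  A: x = 0.1517, y = 0.4284
  B: x = 0.3471, y = 0.4020
  C: x = 0.2980, y = 0.1162
  D: x = 0.2032, y = 0.0534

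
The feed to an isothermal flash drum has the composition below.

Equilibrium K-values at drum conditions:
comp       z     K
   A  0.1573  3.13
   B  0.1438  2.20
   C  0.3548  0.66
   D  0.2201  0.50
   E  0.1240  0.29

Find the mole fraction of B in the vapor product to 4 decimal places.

Iterate (Newton) starting at V/F = 0.5:
  V/F = 0.5000: g = -0.15847, g' = -0.5559 → V/F = 0.2149
  V/F = 0.2149: g = 0.00969, g' = -0.6705 → V/F = 0.2294
  V/F = 0.2294: g = 0.00010, g' = -0.6571 → V/F = 0.2295
Converged at V/F = 0.2295.
Compositions from xᵢ = zᵢ/(1+V/F(Kᵢ−1)), yᵢ = Kᵢxᵢ:
  A: x = 0.1057, y = 0.3307
  B: x = 0.1127, y = 0.2480
  C: x = 0.3848, y = 0.2540
  D: x = 0.2486, y = 0.1243
  E: x = 0.1481, y = 0.0430

y_B = 0.2480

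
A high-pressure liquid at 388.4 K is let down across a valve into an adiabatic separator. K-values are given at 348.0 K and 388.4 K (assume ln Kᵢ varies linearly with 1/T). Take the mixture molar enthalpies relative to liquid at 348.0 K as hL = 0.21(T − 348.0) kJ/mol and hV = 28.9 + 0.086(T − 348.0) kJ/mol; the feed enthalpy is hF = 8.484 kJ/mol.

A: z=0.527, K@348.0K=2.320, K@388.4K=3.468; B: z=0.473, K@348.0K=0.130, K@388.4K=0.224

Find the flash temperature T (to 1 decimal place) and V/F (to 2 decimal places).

T = 351.3 K, V/F = 0.27

Adiabatic flash: solve Rachford–Rice at each trial T, then check hF = ψ·hV(T) + (1−ψ)·hL(T).
  T = 348.0 K: K = (2.320, 0.130), RR gives ψ = 0.247, H_out = 7.150 kJ/mol
  T = 388.4 K: K = (3.468, 0.224), RR gives ψ = 0.487, H_out = 20.130 kJ/mol
  T = 368.2 K: K = (2.868, 0.173), RR gives ψ = 0.384, H_out = 14.383 kJ/mol
  T = 358.1 K: K = (2.587, 0.151), RR gives ψ = 0.322, H_out = 11.037 kJ/mol
  T = 353.1 K: K = (2.453, 0.140), RR gives ψ = 0.287, H_out = 9.196 kJ/mol
  T = 350.6 K: K = (2.387, 0.135), RR gives ψ = 0.268, H_out = 8.217 kJ/mol
  T = 351.9 K: K = (2.422, 0.138), RR gives ψ = 0.278, H_out = 8.732 kJ/mol
Linear interpolation between T = 350.6 (H_out = 8.217) and T = 351.9 (H_out = 8.732) on hF = 8.484 gives T ≈ 351.3 K, at which ψ = 0.27.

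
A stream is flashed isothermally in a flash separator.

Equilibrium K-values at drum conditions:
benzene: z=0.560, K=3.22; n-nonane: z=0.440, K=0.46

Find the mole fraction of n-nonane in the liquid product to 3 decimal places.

x_n-nonane = 0.804

Material balance + equilibrium reduce to Σ zᵢ(Kᵢ−1)/(1+β(Kᵢ−1)) = 0.
Check two-phase: ΣzᵢKᵢ = 2.006 > 1 and Σzᵢ/Kᵢ = 1.130 > 1, so g(0) = 1.006 > 0 and g(1) = -0.130 < 0.
Binary case is linear: z₁(K₁−1)(1+β(K₂−1)) + z₂(K₂−1)(1+β(K₁−1)) = 0
⇒ β = [z₁(K₁−1)+z₂(K₂−1)] / [−(K₁−1)(K₂−1)] = 1.0056/1.1988 = 0.839
Compositions from xᵢ = zᵢ/(1+β(Kᵢ−1)), yᵢ = Kᵢxᵢ:
  benzene: x = 0.196, y = 0.630
  n-nonane: x = 0.804, y = 0.370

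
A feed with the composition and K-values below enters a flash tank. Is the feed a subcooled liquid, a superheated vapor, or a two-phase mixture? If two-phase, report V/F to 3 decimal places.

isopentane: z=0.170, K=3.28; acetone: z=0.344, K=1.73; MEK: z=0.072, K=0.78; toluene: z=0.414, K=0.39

ΣzᵢKᵢ = 1.370; Σzᵢ/Kᵢ = 1.405.
Both exceed 1, so a two-phase solution exists.
Let ψ = V/F and solve Σ zᵢ(Kᵢ−1)/(1+ψ(Kᵢ−1)) = 0.
Newton–Raphson from ψ = 0.55:
  ψ = 0.550: g = -0.0469, g' = -0.621 → ψ = 0.474
Converged at ψ = 0.474.

two-phase, V/F = 0.474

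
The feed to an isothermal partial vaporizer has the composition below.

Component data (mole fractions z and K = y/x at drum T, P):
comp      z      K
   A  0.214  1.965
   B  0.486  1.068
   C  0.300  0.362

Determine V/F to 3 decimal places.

V/F = 0.155

Rachford–Rice: g(V/F) = Σ zᵢ(Kᵢ−1)/(1+V/F(Kᵢ−1)) = 0.
Feasibility: ΣzᵢKᵢ = 1.048, Σzᵢ/Kᵢ = 1.393 — both > 1, two phases present.
Iterate (Newton) starting at V/F = 0.42:
  V/F = 0.420: g = -0.0824, g' = -0.331 → V/F = 0.171
  V/F = 0.171: g = -0.0049, g' = -0.303 → V/F = 0.155
Converged at V/F = 0.155.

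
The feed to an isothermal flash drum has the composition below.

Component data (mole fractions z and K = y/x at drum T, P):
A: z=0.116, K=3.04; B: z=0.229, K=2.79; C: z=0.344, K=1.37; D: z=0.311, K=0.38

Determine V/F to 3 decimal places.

V/F = 0.762

Rachford–Rice: g(V/F) = Σ zᵢ(Kᵢ−1)/(1+V/F(Kᵢ−1)) = 0.
Check two-phase: ΣzᵢKᵢ = 1.581 > 1 and Σzᵢ/Kᵢ = 1.190 > 1, so g(0) = 0.581 > 0 and g(1) = -0.190 < 0.
Newton iteration, V/F⁰ = 0.5:
  V/F = 0.500: g = 0.1614, g' = -0.607 → V/F = 0.766
  V/F = 0.766: g = -0.0027, g' = -0.666 → V/F = 0.762
Converged at V/F = 0.762.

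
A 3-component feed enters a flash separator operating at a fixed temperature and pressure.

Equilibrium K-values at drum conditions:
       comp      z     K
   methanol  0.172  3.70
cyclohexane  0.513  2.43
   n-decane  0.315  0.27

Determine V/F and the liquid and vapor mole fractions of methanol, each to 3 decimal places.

V/F = 0.749, x_methanol = 0.057, y_methanol = 0.210

Newton iteration, V/F⁰ = 0.5:
  V/F = 0.500: g = 0.2632, g' = -1.000 → V/F = 0.763
  V/F = 0.763: g = -0.0168, g' = -1.230 → V/F = 0.750
  V/F = 0.750: g = -0.0002, g' = -1.200 → V/F = 0.749
Converged at V/F = 0.749.
Compositions from xᵢ = zᵢ/(1+V/F(Kᵢ−1)), yᵢ = Kᵢxᵢ:
  methanol: x = 0.057, y = 0.210
  cyclohexane: x = 0.248, y = 0.602
  n-decane: x = 0.695, y = 0.188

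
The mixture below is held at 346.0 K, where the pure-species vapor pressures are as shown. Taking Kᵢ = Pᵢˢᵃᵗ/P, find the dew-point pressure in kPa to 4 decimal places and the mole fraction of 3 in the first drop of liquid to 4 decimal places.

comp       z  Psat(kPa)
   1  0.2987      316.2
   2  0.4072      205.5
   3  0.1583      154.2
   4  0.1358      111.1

Pdew = 193.2339 kPa, x_3 = 0.1984

At the dew point ψ → 1, so Σzᵢ/Kᵢ = 1 with Kᵢ = Pᵢˢᵃᵗ/P ⇒ 1/P = Σzᵢ/Pᵢˢᵃᵗ.
1/P = 0.2987/316.2 + 0.4072/205.5 + 0.1583/154.2 + 0.1358/111.1 = 0.0051751 ⇒ P = 193.2339 kPa
xᵢ = zᵢP/Pᵢˢᵃᵗ ⇒ x_3 = 0.1583·193.2339/154.2 = 0.1984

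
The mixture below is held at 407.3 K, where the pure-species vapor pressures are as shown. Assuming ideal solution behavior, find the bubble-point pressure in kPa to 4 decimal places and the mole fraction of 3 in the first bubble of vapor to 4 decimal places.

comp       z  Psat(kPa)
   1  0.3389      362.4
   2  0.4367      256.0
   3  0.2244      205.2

At the bubble point ψ → 0, so ΣzᵢKᵢ = 1 with Kᵢ = Pᵢˢᵃᵗ/P ⇒ P = ΣzᵢPᵢˢᵃᵗ.
P = 0.3389·362.4 + 0.4367·256.0 + 0.2244·205.2 = 280.6594 kPa
yᵢ = zᵢPᵢˢᵃᵗ/P ⇒ y_3 = 0.2244·205.2/280.6594 = 0.1641

Pbub = 280.6594 kPa, y_3 = 0.1641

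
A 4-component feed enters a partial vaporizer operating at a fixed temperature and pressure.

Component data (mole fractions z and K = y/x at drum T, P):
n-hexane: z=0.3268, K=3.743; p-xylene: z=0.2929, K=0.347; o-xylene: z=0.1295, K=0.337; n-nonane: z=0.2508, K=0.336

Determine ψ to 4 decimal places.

Iterate (Newton) starting at ψ = 0.35:
  ψ = 0.3500: g = -0.11934, g' = -1.1341 → ψ = 0.2448
  ψ = 0.2448: g = 0.00733, g' = -1.2959 → ψ = 0.2504
  ψ = 0.2504: g = 0.00004, g' = -1.2835 → ψ = 0.2505
Converged at ψ = 0.2505.

ψ = 0.2505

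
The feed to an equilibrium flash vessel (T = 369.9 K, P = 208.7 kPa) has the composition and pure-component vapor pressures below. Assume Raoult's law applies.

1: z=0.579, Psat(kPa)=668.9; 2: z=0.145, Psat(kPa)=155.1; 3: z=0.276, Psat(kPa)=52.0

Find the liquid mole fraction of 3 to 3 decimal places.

x_3 = 0.598

Raoult's law: Kᵢ = Pᵢˢᵃᵗ/P = Pᵢˢᵃᵗ/208.7.
  K_1 = 668.9/208.7 = 3.20508, K_2 = 155.1/208.7 = 0.74317, K_3 = 52.0/208.7 = 0.24916
Material balance + equilibrium reduce to Σ zᵢ(Kᵢ−1)/(1+ψ(Kᵢ−1)) = 0.
g(0) = ΣzᵢKᵢ − 1 = 1.032 and g(1) = 1 − Σzᵢ/Kᵢ = -0.483, so a root lies in (0, 1).
Newton–Raphson from ψ = 0.5:
  ψ = 0.500: g = 0.2327, g' = -1.048 → ψ = 0.722
  ψ = 0.722: g = -0.0057, g' = -1.176 → ψ = 0.717
Converged at ψ = 0.717.
Compositions from xᵢ = zᵢ/(1+ψ(Kᵢ−1)), yᵢ = Kᵢxᵢ:
  1: x = 0.224, y = 0.719
  2: x = 0.178, y = 0.132
  3: x = 0.598, y = 0.149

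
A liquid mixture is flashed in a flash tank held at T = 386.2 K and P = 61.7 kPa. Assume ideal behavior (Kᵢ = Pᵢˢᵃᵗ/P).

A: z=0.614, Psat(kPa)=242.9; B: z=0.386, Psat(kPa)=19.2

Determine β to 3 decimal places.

Raoult's law: Kᵢ = Pᵢˢᵃᵗ/P = Pᵢˢᵃᵗ/61.7.
  K_A = 242.9/61.7 = 3.93679, K_B = 19.2/61.7 = 0.31118
Newton–Raphson from β = 0.54:
  β = 0.540: g = 0.2740, g' = -1.256 → β = 0.758
  β = 0.758: g = 0.0025, g' = -1.311 → β = 0.760
Converged at β = 0.760.

β = 0.760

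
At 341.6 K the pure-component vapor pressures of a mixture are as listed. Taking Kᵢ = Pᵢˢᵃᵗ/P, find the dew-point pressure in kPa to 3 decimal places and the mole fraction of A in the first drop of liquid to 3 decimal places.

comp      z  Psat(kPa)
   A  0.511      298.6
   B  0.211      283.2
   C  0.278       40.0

At the dew point ψ → 1, so Σzᵢ/Kᵢ = 1 with Kᵢ = Pᵢˢᵃᵗ/P ⇒ 1/P = Σzᵢ/Pᵢˢᵃᵗ.
1/P = 0.511/298.6 + 0.211/283.2 + 0.278/40.0 = 0.009406 ⇒ P = 106.311 kPa
xᵢ = zᵢP/Pᵢˢᵃᵗ ⇒ x_A = 0.511·106.311/298.6 = 0.182

Pdew = 106.311 kPa, x_A = 0.182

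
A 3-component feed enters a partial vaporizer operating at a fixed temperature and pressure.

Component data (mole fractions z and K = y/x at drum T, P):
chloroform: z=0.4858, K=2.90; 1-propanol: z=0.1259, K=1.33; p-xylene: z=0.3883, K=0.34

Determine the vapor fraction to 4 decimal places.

Material balance + equilibrium reduce to Σ zᵢ(Kᵢ−1)/(1+ψ(Kᵢ−1)) = 0.
Feasibility: ΣzᵢKᵢ = 1.7083, Σzᵢ/Kᵢ = 1.4042 — both > 1, two phases present.
Newton–Raphson from ψ = 0.47:
  ψ = 0.4700: g = 0.15204, g' = -0.8552 → ψ = 0.6478
  ψ = 0.6478: g = 0.00031, g' = -0.8779 → ψ = 0.6481
Converged at ψ = 0.6481.

ψ = 0.6481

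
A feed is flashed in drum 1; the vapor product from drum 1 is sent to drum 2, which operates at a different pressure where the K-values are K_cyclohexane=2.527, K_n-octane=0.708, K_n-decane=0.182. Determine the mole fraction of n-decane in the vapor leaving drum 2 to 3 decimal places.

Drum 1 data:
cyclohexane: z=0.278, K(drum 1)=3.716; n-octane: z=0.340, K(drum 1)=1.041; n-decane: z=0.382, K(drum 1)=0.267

y_n-decane (drum 2) = 0.057

Drum 1:
Rachford–Rice: g(ψ₁) = Σ zᵢ(Kᵢ−1)/(1+ψ₁(Kᵢ−1)) = 0.
Feasibility: ΣzᵢKᵢ = 1.489, Σzᵢ/Kᵢ = 1.832 — both > 1, two phases present.
Newton–Raphson from ψ₁ = 0.56:
  ψ₁ = 0.560: g = -0.1618, g' = -0.914 → ψ₁ = 0.383
  ψ₁ = 0.383: g = -0.0054, g' = -0.890 → ψ₁ = 0.377
Converged at ψ₁ = 0.377.
Drum-1 compositions:
  cyclohexane: x = 0.137, y = 0.511
  n-octane: x = 0.335, y = 0.349
  n-decane: x = 0.528, y = 0.141
Drum-2 feed = drum-1 vapor: z₂ = (0.5105, 0.3486, 0.1409).
Drum 2:
Rachford–Rice: g(ψ₂) = Σ zᵢ(Kᵢ−1)/(1+ψ₂(Kᵢ−1)) = 0.
Feasibility: ΣzᵢKᵢ = 1.563, Σzᵢ/Kᵢ = 1.469 — both > 1, two phases present.
Iterate (Newton) starting at ψ₂ = 0.5:
  ψ₂ = 0.500: g = 0.1278, g' = -0.693 → ψ₂ = 0.684
  ψ₂ = 0.684: g = -0.0078, g' = -0.818 → ψ₂ = 0.675
Converged at ψ₂ = 0.675.
  cyclohexane: x = 0.251, y = 0.635
  n-octane: x = 0.434, y = 0.307
  n-decane: x = 0.314, y = 0.057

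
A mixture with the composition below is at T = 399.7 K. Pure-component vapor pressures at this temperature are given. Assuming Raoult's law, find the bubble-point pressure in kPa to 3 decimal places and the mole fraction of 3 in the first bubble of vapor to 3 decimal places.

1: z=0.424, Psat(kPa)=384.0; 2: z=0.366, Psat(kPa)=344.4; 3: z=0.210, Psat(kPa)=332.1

Pbub = 358.607 kPa, y_3 = 0.194

At the bubble point ψ → 0, so ΣzᵢKᵢ = 1 with Kᵢ = Pᵢˢᵃᵗ/P ⇒ P = ΣzᵢPᵢˢᵃᵗ.
P = 0.424·384.0 + 0.366·344.4 + 0.210·332.1 = 358.607 kPa
yᵢ = zᵢPᵢˢᵃᵗ/P ⇒ y_3 = 0.210·332.1/358.607 = 0.194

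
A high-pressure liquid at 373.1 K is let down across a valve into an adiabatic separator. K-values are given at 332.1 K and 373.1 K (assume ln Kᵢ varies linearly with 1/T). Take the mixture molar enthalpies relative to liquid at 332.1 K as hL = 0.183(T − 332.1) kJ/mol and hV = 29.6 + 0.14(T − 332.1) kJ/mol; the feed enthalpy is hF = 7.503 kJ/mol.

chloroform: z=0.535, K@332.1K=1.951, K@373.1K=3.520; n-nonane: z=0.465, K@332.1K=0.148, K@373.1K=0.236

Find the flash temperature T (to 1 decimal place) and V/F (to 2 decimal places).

T = 337.5 K, V/F = 0.22

Adiabatic flash: solve Rachford–Rice at each trial T, then check hF = ψ·hV(T) + (1−ψ)·hL(T).
  T = 332.1 K: K = (1.951, 0.148), RR gives ψ = 0.139, H_out = 4.114 kJ/mol
  T = 373.1 K: K = (3.520, 0.236), RR gives ψ = 0.516, H_out = 21.860 kJ/mol
  T = 352.6 K: K = (2.666, 0.189), RR gives ψ = 0.381, H_out = 14.691 kJ/mol
  T = 342.4 K: K = (2.293, 0.168), RR gives ψ = 0.284, H_out = 10.152 kJ/mol
  T = 337.2 K: K = (2.116, 0.158), RR gives ψ = 0.219, H_out = 7.356 kJ/mol
  T = 339.8 K: K = (2.203, 0.163), RR gives ψ = 0.253, H_out = 8.807 kJ/mol
  T = 338.5 K: K = (2.159, 0.160), RR gives ψ = 0.236, H_out = 8.096 kJ/mol
Linear interpolation between T = 337.2 (H_out = 7.356) and T = 338.5 (H_out = 8.096) on hF = 7.503 gives T ≈ 337.5 K, at which ψ = 0.22.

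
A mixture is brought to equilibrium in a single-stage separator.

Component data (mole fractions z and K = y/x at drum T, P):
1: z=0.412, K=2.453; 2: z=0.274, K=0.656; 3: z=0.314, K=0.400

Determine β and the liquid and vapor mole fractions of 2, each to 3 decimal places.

Material balance + equilibrium reduce to Σ zᵢ(Kᵢ−1)/(1+β(Kᵢ−1)) = 0.
g(0) = ΣzᵢKᵢ − 1 = 0.316 and g(1) = 1 − Σzᵢ/Kᵢ = -0.371, so a root lies in (0, 1).
Newton iteration, β⁰ = 0.5:
  β = 0.500: g = -0.0362, g' = -0.570 → β = 0.436
  β = 0.436: g = 0.0002, g' = -0.578 → β = 0.437
Converged at β = 0.437.
Compositions from xᵢ = zᵢ/(1+β(Kᵢ−1)), yᵢ = Kᵢxᵢ:
  1: x = 0.252, y = 0.618
  2: x = 0.322, y = 0.212
  3: x = 0.426, y = 0.170

β = 0.437, x_2 = 0.322, y_2 = 0.212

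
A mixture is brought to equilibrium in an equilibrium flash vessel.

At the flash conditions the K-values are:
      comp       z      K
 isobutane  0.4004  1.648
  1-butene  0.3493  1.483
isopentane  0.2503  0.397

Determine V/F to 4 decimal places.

V/F = 0.8021

Rachford–Rice: g(V/F) = Σ zᵢ(Kᵢ−1)/(1+V/F(Kᵢ−1)) = 0.
Check two-phase: ΣzᵢKᵢ = 1.2772 > 1 and Σzᵢ/Kᵢ = 1.1090 > 1, so g(0) = 0.2772 > 0 and g(1) = -0.1090 < 0.
Iterate (Newton) starting at V/F = 0.53:
  V/F = 0.5300: g = 0.10563, g' = -0.3414 → V/F = 0.8394
  V/F = 0.8394: g = -0.01754, g' = -0.4850 → V/F = 0.8032
  V/F = 0.8032: g = -0.00051, g' = -0.4573 → V/F = 0.8021
Converged at V/F = 0.8021.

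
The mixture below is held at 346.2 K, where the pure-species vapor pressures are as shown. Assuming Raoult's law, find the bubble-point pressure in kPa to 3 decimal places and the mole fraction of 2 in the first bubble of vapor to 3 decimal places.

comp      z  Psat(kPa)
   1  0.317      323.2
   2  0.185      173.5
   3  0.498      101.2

Pbub = 184.950 kPa, y_2 = 0.174

At the bubble point ψ → 0, so ΣzᵢKᵢ = 1 with Kᵢ = Pᵢˢᵃᵗ/P ⇒ P = ΣzᵢPᵢˢᵃᵗ.
P = 0.317·323.2 + 0.185·173.5 + 0.498·101.2 = 184.950 kPa
yᵢ = zᵢPᵢˢᵃᵗ/P ⇒ y_2 = 0.185·173.5/184.950 = 0.174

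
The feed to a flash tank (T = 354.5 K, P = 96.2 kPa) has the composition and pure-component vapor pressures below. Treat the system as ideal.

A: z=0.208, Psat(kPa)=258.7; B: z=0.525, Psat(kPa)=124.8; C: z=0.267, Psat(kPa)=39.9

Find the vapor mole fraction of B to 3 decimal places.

Raoult's law: Kᵢ = Pᵢˢᵃᵗ/P = Pᵢˢᵃᵗ/96.2.
  K_A = 258.7/96.2 = 2.68919, K_B = 124.8/96.2 = 1.29730, K_C = 39.9/96.2 = 0.41476
Newton iteration, ψ⁰ = 0.5:
  ψ = 0.500: g = 0.1055, g' = -0.392 → ψ = 0.769
  ψ = 0.769: g = -0.0042, g' = -0.445 → ψ = 0.759
Converged at ψ = 0.759.
Compositions from xᵢ = zᵢ/(1+ψ(Kᵢ−1)), yᵢ = Kᵢxᵢ:
  A: x = 0.091, y = 0.245
  B: x = 0.428, y = 0.556
  C: x = 0.481, y = 0.199

y_B = 0.556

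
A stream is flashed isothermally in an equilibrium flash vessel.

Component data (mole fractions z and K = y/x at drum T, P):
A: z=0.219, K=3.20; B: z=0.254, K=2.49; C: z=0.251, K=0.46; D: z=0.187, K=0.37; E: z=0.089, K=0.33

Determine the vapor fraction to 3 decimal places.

Material balance + equilibrium reduce to Σ zᵢ(Kᵢ−1)/(1+ψ(Kᵢ−1)) = 0.
Check two-phase: ΣzᵢKᵢ = 1.547 > 1 and Σzᵢ/Kᵢ = 1.491 > 1, so g(0) = 0.547 > 0 and g(1) = -0.491 < 0.
Newton iteration, ψ⁰ = 0.38:
  ψ = 0.380: g = 0.0986, g' = -0.860 → ψ = 0.495
  ψ = 0.495: g = 0.0033, g' = -0.812 → ψ = 0.499
Converged at ψ = 0.499.

ψ = 0.499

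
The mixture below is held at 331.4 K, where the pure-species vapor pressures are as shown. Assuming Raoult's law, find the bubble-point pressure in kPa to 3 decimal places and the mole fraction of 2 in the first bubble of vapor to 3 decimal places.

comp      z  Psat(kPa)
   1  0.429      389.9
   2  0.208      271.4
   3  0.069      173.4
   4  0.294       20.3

At the bubble point ψ → 0, so ΣzᵢKᵢ = 1 with Kᵢ = Pᵢˢᵃᵗ/P ⇒ P = ΣzᵢPᵢˢᵃᵗ.
P = 0.429·389.9 + 0.208·271.4 + 0.069·173.4 + 0.294·20.3 = 241.651 kPa
yᵢ = zᵢPᵢˢᵃᵗ/P ⇒ y_2 = 0.208·271.4/241.651 = 0.234

Pbub = 241.651 kPa, y_2 = 0.234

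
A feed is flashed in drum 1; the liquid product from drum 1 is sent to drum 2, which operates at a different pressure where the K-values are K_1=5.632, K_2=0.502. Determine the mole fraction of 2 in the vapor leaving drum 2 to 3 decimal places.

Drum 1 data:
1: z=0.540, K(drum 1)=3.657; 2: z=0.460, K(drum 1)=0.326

y_2 (drum 2) = 0.453

Drum 1:
Rachford–Rice: g(ψ₁) = Σ zᵢ(Kᵢ−1)/(1+ψ₁(Kᵢ−1)) = 0.
Check two-phase: ΣzᵢKᵢ = 2.125 > 1 and Σzᵢ/Kᵢ = 1.559 > 1, so g(0) = 1.125 > 0 and g(1) = -0.559 < 0.
Newton–Raphson from ψ₁ = 0.57:
  ψ₁ = 0.570: g = 0.0671, g' = -1.154 → ψ₁ = 0.628
Converged at ψ₁ = 0.628.
Drum-1 compositions:
  1: x = 0.202, y = 0.740
  2: x = 0.798, y = 0.260
Drum-2 feed = drum-1 liquid: z₂ = (0.2023, 0.7977).
Drum 2:
Let ψ₂ = V/F and solve Σ zᵢ(Kᵢ−1)/(1+ψ₂(Kᵢ−1)) = 0.
g(0) = ΣzᵢKᵢ − 1 = 0.540 and g(1) = 1 − Σzᵢ/Kᵢ = -0.625, so a root lies in (0, 1).
Newton iteration, ψ₂⁰ = 0.5:
  ψ₂ = 0.500: g = -0.2463, g' = -0.746 → ψ₂ = 0.170
  ψ₂ = 0.170: g = 0.0909, g' = -1.597 → ψ₂ = 0.227
  ψ₂ = 0.227: g = 0.0095, g' = -1.285 → ψ₂ = 0.234
Converged at ψ₂ = 0.234.
  1: x = 0.097, y = 0.547
  2: x = 0.903, y = 0.453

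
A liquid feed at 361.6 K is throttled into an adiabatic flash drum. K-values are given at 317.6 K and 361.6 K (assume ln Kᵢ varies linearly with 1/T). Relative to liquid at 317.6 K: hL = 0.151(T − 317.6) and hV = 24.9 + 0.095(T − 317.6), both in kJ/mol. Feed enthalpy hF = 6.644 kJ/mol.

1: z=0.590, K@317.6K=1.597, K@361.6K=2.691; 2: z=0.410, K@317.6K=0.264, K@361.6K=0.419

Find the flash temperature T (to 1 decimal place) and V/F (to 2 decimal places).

T = 322.6 K, V/F = 0.24

Adiabatic flash: solve Rachford–Rice at each trial T, then check hF = ψ·hV(T) + (1−ψ)·hL(T).
  T = 317.6 K: K = (1.597, 0.264), RR gives ψ = 0.115, H_out = 2.860 kJ/mol
  T = 361.6 K: K = (2.691, 0.419), RR gives ψ = 0.773, H_out = 23.988 kJ/mol
  T = 339.6 K: K = (2.108, 0.338), RR gives ψ = 0.521, H_out = 15.648 kJ/mol
  T = 328.6 K: K = (1.844, 0.300), RR gives ψ = 0.357, H_out = 10.319 kJ/mol
  T = 323.1 K: K = (1.718, 0.282), RR gives ψ = 0.250, H_out = 6.984 kJ/mol
  T = 320.4 K: K = (1.658, 0.273), RR gives ψ = 0.188, H_out = 5.083 kJ/mol
  T = 321.8 K: K = (1.689, 0.277), RR gives ψ = 0.221, H_out = 6.094 kJ/mol
Linear interpolation between T = 321.8 (H_out = 6.094) and T = 323.1 (H_out = 6.984) on hF = 6.644 gives T ≈ 322.6 K, at which ψ = 0.24.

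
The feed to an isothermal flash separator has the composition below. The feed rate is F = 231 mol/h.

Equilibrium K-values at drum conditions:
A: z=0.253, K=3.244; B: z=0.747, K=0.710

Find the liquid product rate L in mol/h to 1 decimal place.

Rachford–Rice: g(V/F) = Σ zᵢ(Kᵢ−1)/(1+V/F(Kᵢ−1)) = 0.
g(0) = ΣzᵢKᵢ − 1 = 0.351 and g(1) = 1 − Σzᵢ/Kᵢ = -0.130, so a root lies in (0, 1).
Binary case is linear: z₁(K₁−1)(1+V/F(K₂−1)) + z₂(K₂−1)(1+V/F(K₁−1)) = 0
⇒ V/F = [z₁(K₁−1)+z₂(K₂−1)] / [−(K₁−1)(K₂−1)] = 0.3511/0.6508 = 0.540
Then V = V/F·F = 0.5395·231 = 124.6 mol/h and L = F − V = 106.4 mol/h.

L = 106.4 mol/h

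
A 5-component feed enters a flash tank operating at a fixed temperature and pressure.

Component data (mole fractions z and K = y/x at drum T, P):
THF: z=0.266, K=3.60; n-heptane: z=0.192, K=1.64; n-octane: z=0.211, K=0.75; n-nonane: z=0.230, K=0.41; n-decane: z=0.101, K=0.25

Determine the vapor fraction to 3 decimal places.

Let ψ = V/F and solve Σ zᵢ(Kᵢ−1)/(1+ψ(Kᵢ−1)) = 0.
g(0) = ΣzᵢKᵢ − 1 = 0.550 and g(1) = 1 − Σzᵢ/Kᵢ = -0.437, so a root lies in (0, 1).
Newton–Raphson from ψ = 0.61:
  ψ = 0.610: g = -0.0581, g' = -0.716 → ψ = 0.529
  ψ = 0.529: g = -0.0007, g' = -0.705 → ψ = 0.528
Converged at ψ = 0.528.

ψ = 0.528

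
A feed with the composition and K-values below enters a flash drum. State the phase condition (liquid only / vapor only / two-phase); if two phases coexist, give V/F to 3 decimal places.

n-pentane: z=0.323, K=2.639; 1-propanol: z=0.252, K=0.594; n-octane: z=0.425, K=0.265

two-phase, V/F = 0.112

ΣzᵢKᵢ = 1.115; Σzᵢ/Kᵢ = 2.150.
Both exceed 1, so a two-phase solution exists.
Rachford–Rice: g(ψ) = Σ zᵢ(Kᵢ−1)/(1+ψ(Kᵢ−1)) = 0.
Iterate (Newton) starting at ψ = 0.5:
  ψ = 0.500: g = -0.3313, g' = -0.901 → ψ = 0.132
  ψ = 0.132: g = -0.0192, g' = -0.914 → ψ = 0.111
  ψ = 0.111: g = 0.0003, g' = -0.938 → ψ = 0.112
Converged at ψ = 0.112.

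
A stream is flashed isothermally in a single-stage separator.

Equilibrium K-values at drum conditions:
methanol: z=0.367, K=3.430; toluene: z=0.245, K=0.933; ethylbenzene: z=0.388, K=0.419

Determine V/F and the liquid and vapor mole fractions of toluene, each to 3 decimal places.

V/F = 0.599, x_toluene = 0.255, y_toluene = 0.238

Newton–Raphson from V/F = 0.3:
  V/F = 0.300: g = 0.2260, g' = -0.918 → V/F = 0.546
  V/F = 0.546: g = 0.0360, g' = -0.682 → V/F = 0.599
Converged at V/F = 0.599.
Compositions from xᵢ = zᵢ/(1+V/F(Kᵢ−1)), yᵢ = Kᵢxᵢ:
  methanol: x = 0.149, y = 0.512
  toluene: x = 0.255, y = 0.238
  ethylbenzene: x = 0.595, y = 0.249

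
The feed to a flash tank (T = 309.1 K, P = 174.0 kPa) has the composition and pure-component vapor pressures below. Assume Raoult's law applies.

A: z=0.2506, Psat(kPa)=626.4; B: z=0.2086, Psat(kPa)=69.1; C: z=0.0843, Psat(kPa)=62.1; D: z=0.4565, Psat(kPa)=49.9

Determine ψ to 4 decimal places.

ψ = 0.0831

Raoult's law: Kᵢ = Pᵢˢᵃᵗ/P = Pᵢˢᵃᵗ/174.0.
  K_A = 626.4/174.0 = 3.600000, K_B = 69.1/174.0 = 0.397126, K_C = 62.1/174.0 = 0.356897, K_D = 49.9/174.0 = 0.286782
Rachford–Rice: g(ψ) = Σ zᵢ(Kᵢ−1)/(1+ψ(Kᵢ−1)) = 0.
Check two-phase: ΣzᵢKᵢ = 1.1460 > 1 and Σzᵢ/Kᵢ = 2.4229 > 1, so g(0) = 0.1460 > 0 and g(1) = -1.4229 < 0.
Iterate (Newton) starting at ψ = 0.5:
  ψ = 0.5000: g = -0.48269, g' = -1.1123 → ψ = 0.0660
  ψ = 0.0660: g = 0.02680, g' = -1.6099 → ψ = 0.0827
  ψ = 0.0827: g = 0.00066, g' = -1.5327 → ψ = 0.0831
Converged at ψ = 0.0831.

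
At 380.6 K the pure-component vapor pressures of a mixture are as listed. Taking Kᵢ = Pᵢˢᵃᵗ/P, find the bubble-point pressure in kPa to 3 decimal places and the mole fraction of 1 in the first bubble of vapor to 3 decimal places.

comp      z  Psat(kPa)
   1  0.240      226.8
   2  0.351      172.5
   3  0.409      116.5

Pbub = 162.628 kPa, y_1 = 0.335

At the bubble point ψ → 0, so ΣzᵢKᵢ = 1 with Kᵢ = Pᵢˢᵃᵗ/P ⇒ P = ΣzᵢPᵢˢᵃᵗ.
P = 0.240·226.8 + 0.351·172.5 + 0.409·116.5 = 162.628 kPa
yᵢ = zᵢPᵢˢᵃᵗ/P ⇒ y_1 = 0.240·226.8/162.628 = 0.335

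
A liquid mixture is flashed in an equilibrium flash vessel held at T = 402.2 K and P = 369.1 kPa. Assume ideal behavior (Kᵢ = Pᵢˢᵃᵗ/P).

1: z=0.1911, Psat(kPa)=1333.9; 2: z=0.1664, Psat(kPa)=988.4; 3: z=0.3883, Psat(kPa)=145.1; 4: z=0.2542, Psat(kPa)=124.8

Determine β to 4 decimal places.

β = 0.2684

Raoult's law: Kᵢ = Pᵢˢᵃᵗ/P = Pᵢˢᵃᵗ/369.1.
  K_1 = 1333.9/369.1 = 3.613926, K_2 = 988.4/369.1 = 2.677865, K_3 = 145.1/369.1 = 0.393118, K_4 = 124.8/369.1 = 0.338120
Material balance + equilibrium reduce to Σ zᵢ(Kᵢ−1)/(1+β(Kᵢ−1)) = 0.
Check two-phase: ΣzᵢKᵢ = 1.3748 > 1 and Σzᵢ/Kᵢ = 1.8546 > 1, so g(0) = 0.3748 > 0 and g(1) = -0.8546 < 0.
Newton iteration, β⁰ = 0.5:
  β = 0.5000: g = -0.22143, g' = -0.9274 → β = 0.2612
  β = 0.2612: g = 0.00747, g' = -1.0523 → β = 0.2683
  β = 0.2683: g = 0.00003, g' = -1.0425 → β = 0.2684
Converged at β = 0.2684.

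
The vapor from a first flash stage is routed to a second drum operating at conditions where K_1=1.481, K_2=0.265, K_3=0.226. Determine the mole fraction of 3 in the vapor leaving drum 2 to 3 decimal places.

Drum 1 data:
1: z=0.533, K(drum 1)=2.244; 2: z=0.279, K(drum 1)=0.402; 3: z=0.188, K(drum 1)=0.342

y_3 (drum 2) = 0.034

Drum 1:
Rachford–Rice: g(ψ₁) = Σ zᵢ(Kᵢ−1)/(1+ψ₁(Kᵢ−1)) = 0.
Feasibility: ΣzᵢKᵢ = 1.373, Σzᵢ/Kᵢ = 1.481 — both > 1, two phases present.
Iterate (Newton) starting at ψ₁ = 0.5:
  ψ₁ = 0.500: g = -0.0136, g' = -0.697 → ψ₁ = 0.481
  ψ₁ = 0.481: g = -0.0000, g' = -0.694 → ψ₁ = 0.480
Converged at ψ₁ = 0.480.
Drum-1 compositions:
  1: x = 0.334, y = 0.749
  2: x = 0.391, y = 0.157
  3: x = 0.275, y = 0.094
Drum-2 feed = drum-1 vapor: z₂ = (0.7486, 0.1574, 0.0940).
Drum 2:
Newton iteration, ψ₂⁰ = 0.5:
  ψ₂ = 0.500: g = -0.0113, g' = -0.475 → ψ₂ = 0.476
Converged at ψ₂ = 0.476.
  1: x = 0.609, y = 0.902
  2: x = 0.242, y = 0.064
  3: x = 0.149, y = 0.034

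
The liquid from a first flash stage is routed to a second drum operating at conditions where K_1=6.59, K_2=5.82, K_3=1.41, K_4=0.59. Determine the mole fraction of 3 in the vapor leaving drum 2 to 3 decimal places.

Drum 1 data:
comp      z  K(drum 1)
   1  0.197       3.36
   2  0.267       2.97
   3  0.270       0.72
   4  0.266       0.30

Drum 1:
Let ψ₁ = V/F and solve Σ zᵢ(Kᵢ−1)/(1+ψ₁(Kᵢ−1)) = 0.
g(0) = ΣzᵢKᵢ − 1 = 0.729 and g(1) = 1 − Σzᵢ/Kᵢ = -0.410, so a root lies in (0, 1).
Newton–Raphson from ψ₁ = 0.5:
  ψ₁ = 0.500: g = 0.1039, g' = -0.831 → ψ₁ = 0.625
  ψ₁ = 0.625: g = 0.0009, g' = -0.830 → ψ₁ = 0.626
Converged at ψ₁ = 0.626.
Drum-1 compositions:
  1: x = 0.080, y = 0.267
  2: x = 0.120, y = 0.355
  3: x = 0.327, y = 0.236
  4: x = 0.474, y = 0.142
Drum-2 feed = drum-1 liquid: z₂ = (0.0795, 0.1195, 0.3274, 0.4735).
Drum 2:
Material balance + equilibrium reduce to Σ zᵢ(Kᵢ−1)/(1+ψ₂(Kᵢ−1)) = 0.
Feasibility: ΣzᵢKᵢ = 1.961, Σzᵢ/Kᵢ = 1.067 — both > 1, two phases present.
Newton–Raphson from ψ₂ = 0.36:
  ψ₂ = 0.360: g = 0.2474, g' = -0.796 → ψ₂ = 0.671
  ψ₂ = 0.671: g = 0.0672, g' = -0.450 → ψ₂ = 0.820
  ψ₂ = 0.820: g = 0.0040, g' = -0.404 → ψ₂ = 0.830
Converged at ψ₂ = 0.830.
  1: x = 0.014, y = 0.093
  2: x = 0.024, y = 0.139
  3: x = 0.244, y = 0.344
  4: x = 0.718, y = 0.423

y_3 (drum 2) = 0.344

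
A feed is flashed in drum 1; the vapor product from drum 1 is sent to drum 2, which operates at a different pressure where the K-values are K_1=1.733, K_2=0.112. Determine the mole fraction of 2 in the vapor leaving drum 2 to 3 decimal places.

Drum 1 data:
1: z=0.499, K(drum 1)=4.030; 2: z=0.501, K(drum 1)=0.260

Drum 1:
Binary case is linear: z₁(K₁−1)(1+ψ₁(K₂−1)) + z₂(K₂−1)(1+ψ₁(K₁−1)) = 0
⇒ ψ₁ = [z₁(K₁−1)+z₂(K₂−1)] / [−(K₁−1)(K₂−1)] = 1.1412/2.2422 = 0.509
Drum-1 compositions:
  1: x = 0.196, y = 0.791
  2: x = 0.804, y = 0.209
Drum-2 feed = drum-1 vapor: z₂ = (0.7910, 0.2090).
Drum 2:
Rachford–Rice: g(ψ₂) = Σ zᵢ(Kᵢ−1)/(1+ψ₂(Kᵢ−1)) = 0.
Check two-phase: ΣzᵢKᵢ = 1.394 > 1 and Σzᵢ/Kᵢ = 2.322 > 1, so g(0) = 0.394 > 0 and g(1) = -1.322 < 0.
Binary case is linear: z₁(K₁−1)(1+ψ₂(K₂−1)) + z₂(K₂−1)(1+ψ₂(K₁−1)) = 0
⇒ ψ₂ = [z₁(K₁−1)+z₂(K₂−1)] / [−(K₁−1)(K₂−1)] = 0.3943/0.6509 = 0.606
  1: x = 0.548, y = 0.949
  2: x = 0.452, y = 0.051

y_2 (drum 2) = 0.051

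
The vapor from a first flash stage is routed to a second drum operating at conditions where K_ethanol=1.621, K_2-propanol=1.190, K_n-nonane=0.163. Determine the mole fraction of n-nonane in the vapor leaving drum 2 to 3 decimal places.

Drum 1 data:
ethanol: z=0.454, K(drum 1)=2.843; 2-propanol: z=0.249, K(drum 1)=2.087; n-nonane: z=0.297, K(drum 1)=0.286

Drum 1:
Material balance + equilibrium reduce to Σ zᵢ(Kᵢ−1)/(1+ψ₁(Kᵢ−1)) = 0.
g(0) = ΣzᵢKᵢ − 1 = 0.895 and g(1) = 1 − Σzᵢ/Kᵢ = -0.317, so a root lies in (0, 1).
Iterate (Newton) starting at ψ₁ = 0.49:
  ψ₁ = 0.490: g = 0.2901, g' = -0.909 → ψ₁ = 0.809
  ψ₁ = 0.809: g = -0.0222, g' = -1.181 → ψ₁ = 0.790
Converged at ψ₁ = 0.790.
Drum-1 compositions:
  ethanol: x = 0.185, y = 0.526
  2-propanol: x = 0.134, y = 0.280
  n-nonane: x = 0.681, y = 0.195
Drum-2 feed = drum-1 vapor: z₂ = (0.5256, 0.2796, 0.1948).
Drum 2:
Iterate (Newton) starting at ψ₂ = 0.5:
  ψ₂ = 0.500: g = 0.0172, g' = -0.530 → ψ₂ = 0.532
  ψ₂ = 0.532: g = -0.0006, g' = -0.567 → ψ₂ = 0.531
Converged at ψ₂ = 0.531.
  ethanol: x = 0.395, y = 0.641
  2-propanol: x = 0.254, y = 0.302
  n-nonane: x = 0.351, y = 0.057

y_n-nonane (drum 2) = 0.057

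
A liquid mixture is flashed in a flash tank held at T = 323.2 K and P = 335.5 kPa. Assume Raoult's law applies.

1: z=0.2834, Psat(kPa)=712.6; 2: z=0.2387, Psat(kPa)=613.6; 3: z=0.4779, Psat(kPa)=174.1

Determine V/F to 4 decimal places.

V/F = 0.5981

Raoult's law: Kᵢ = Pᵢˢᵃᵗ/P = Pᵢˢᵃᵗ/335.5.
  K_1 = 712.6/335.5 = 2.123994, K_2 = 613.6/335.5 = 1.828912, K_3 = 174.1/335.5 = 0.518927
Iterate (Newton) starting at V/F = 0.66:
  V/F = 0.6600: g = -0.02609, g' = -0.4240 → V/F = 0.5985
  V/F = 0.5985: g = -0.00016, g' = -0.4194 → V/F = 0.5981
Converged at V/F = 0.5981.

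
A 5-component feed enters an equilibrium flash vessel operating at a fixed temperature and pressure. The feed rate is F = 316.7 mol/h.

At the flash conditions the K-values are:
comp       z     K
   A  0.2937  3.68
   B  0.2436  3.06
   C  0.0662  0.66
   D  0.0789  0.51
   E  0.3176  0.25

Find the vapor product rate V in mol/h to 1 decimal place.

V = 192.8 mol/h

Rachford–Rice: g(ψ) = Σ zᵢ(Kᵢ−1)/(1+ψ(Kᵢ−1)) = 0.
Feasibility: ΣzᵢKᵢ = 1.9896, Σzᵢ/Kᵢ = 1.6848 — both > 1, two phases present.
Newton–Raphson from ψ = 0.5:
  ψ = 0.5000: g = 0.12413, g' = -1.1378 → ψ = 0.6091
  ψ = 0.6091: g = -0.00045, g' = -1.1639 → ψ = 0.6087
Converged at ψ = 0.6087.
Then V = ψ·F = 0.6087·316.7 = 192.8 mol/h and L = F − V = 123.9 mol/h.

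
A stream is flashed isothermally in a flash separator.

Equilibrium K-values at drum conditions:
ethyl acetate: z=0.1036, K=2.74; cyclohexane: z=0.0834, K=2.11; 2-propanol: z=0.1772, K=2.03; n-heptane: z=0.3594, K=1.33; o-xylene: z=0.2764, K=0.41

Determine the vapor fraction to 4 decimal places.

Material balance + equilibrium reduce to Σ zᵢ(Kᵢ−1)/(1+ψ(Kᵢ−1)) = 0.
Check two-phase: ΣzᵢKᵢ = 1.4109 > 1 and Σzᵢ/Kᵢ = 1.1090 > 1, so g(0) = 0.4109 > 0 and g(1) = -0.1090 < 0.
Newton–Raphson from ψ = 0.66:
  ψ = 0.6600: g = 0.07631, g' = -0.4533 → ψ = 0.8283
  ψ = 0.8283: g = -0.00526, g' = -0.5275 → ψ = 0.8184
  ψ = 0.8184: g = -0.00003, g' = -0.5210 → ψ = 0.8183
Converged at ψ = 0.8183.

ψ = 0.8183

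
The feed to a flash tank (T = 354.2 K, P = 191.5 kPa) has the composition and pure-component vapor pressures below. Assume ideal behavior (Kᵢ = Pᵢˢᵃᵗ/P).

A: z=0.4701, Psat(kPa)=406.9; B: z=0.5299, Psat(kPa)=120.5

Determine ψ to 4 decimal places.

ψ = 0.7968

Raoult's law: Kᵢ = Pᵢˢᵃᵗ/P = Pᵢˢᵃᵗ/191.5.
  K_A = 406.9/191.5 = 2.124804, K_B = 120.5/191.5 = 0.629243
Binary case is linear: z₁(K₁−1)(1+ψ(K₂−1)) + z₂(K₂−1)(1+ψ(K₁−1)) = 0
⇒ ψ = [z₁(K₁−1)+z₂(K₂−1)] / [−(K₁−1)(K₂−1)] = 0.33231/0.41703 = 0.7968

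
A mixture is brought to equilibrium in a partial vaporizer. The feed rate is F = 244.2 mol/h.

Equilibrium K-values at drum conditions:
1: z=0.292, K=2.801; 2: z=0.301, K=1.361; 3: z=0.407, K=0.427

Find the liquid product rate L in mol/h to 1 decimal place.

Rachford–Rice: g(ψ) = Σ zᵢ(Kᵢ−1)/(1+ψ(Kᵢ−1)) = 0.
Feasibility: ΣzᵢKᵢ = 1.401, Σzᵢ/Kᵢ = 1.279 — both > 1, two phases present.
Iterate (Newton) starting at ψ = 0.53:
  ψ = 0.530: g = 0.0253, g' = -0.551 → ψ = 0.576
Converged at ψ = 0.576.
Then V = ψ·F = 0.5760·244.2 = 140.6 mol/h and L = F − V = 103.6 mol/h.

L = 103.6 mol/h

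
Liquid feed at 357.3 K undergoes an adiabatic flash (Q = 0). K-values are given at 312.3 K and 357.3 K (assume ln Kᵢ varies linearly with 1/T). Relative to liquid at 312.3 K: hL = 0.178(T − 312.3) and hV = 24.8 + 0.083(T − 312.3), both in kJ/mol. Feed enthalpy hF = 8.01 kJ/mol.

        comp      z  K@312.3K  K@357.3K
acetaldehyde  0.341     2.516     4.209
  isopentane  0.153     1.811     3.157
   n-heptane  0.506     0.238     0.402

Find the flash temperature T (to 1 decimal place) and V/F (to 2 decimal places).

T = 316.4 K, V/F = 0.30

Adiabatic flash: solve Rachford–Rice at each trial T, then check hF = ψ·hV(T) + (1−ψ)·hL(T).
  T = 312.3 K: K = (2.516, 1.811, 0.238), RR gives ψ = 0.252, H_out = 6.246 kJ/mol
  T = 357.3 K: K = (4.209, 3.157, 0.402), RR gives ψ = 0.647, H_out = 21.288 kJ/mol
  T = 334.8 K: K = (3.311, 2.436, 0.315), RR gives ψ = 0.468, H_out = 14.603 kJ/mol
  T = 323.6 K: K = (2.902, 2.113, 0.275), RR gives ψ = 0.370, H_out = 10.793 kJ/mol
  T = 318.0 K: K = (2.707, 1.960, 0.256), RR gives ψ = 0.315, H_out = 8.657 kJ/mol
  T = 315.1 K: K = (2.609, 1.883, 0.247), RR gives ψ = 0.284, H_out = 7.465 kJ/mol
  T = 316.6 K: K = (2.660, 1.923, 0.252), RR gives ψ = 0.300, H_out = 8.089 kJ/mol
Linear interpolation between T = 315.1 (H_out = 7.465) and T = 316.6 (H_out = 8.089) on hF = 8.01 gives T ≈ 316.4 K, at which ψ = 0.30.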